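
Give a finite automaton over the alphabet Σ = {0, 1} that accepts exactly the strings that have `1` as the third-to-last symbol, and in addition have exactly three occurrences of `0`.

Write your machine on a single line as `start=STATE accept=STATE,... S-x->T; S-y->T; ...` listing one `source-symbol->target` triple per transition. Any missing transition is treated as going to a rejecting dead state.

start=q0; accept=q11,q13,q14,q15; q0-0->q1; q0-1->q0; q1-0->q2; q1-1->q3; q2-0->q4; q2-1->q5; q3-0->q6; q3-1->q3; q4-0->q7; q4-1->q8; q5-0->q9; q5-1->q10; q6-0->q11; q6-1->q5; q7-0->q7; q7-1->q7; q8-0->q7; q8-1->q12; q9-0->q7; q9-1->q13; q10-0->q14; q10-1->q10; q11-0->q7; q11-1->q8; q12-0->q7; q12-1->q15; q13-0->q7; q13-1->q12; q14-0->q7; q14-1->q13; q15-0->q7; q15-1->q15

Run two small machines in parallel and take their product. One (15 states) tracks the last 3 symbols read; the other (5 states) tracks the count of `0`s, saturating at 4. Each combined state is a pair, one component from each; accept when both components accept. Minimizing collapses redundant product states.
          0    1  
>  q0     q1   q0 
   q1     q2   q3 
   q2     q4   q5 
   q3     q6   q3 
   q4     q7   q8 
   q5     q9  q10 
   q6    q11   q5 
   q7     q7   q7 
   q8     q7  q12 
   q9     q7  q13 
   q10   q14  q10 
 * q11    q7   q8 
   q12    q7  q15 
 * q13    q7  q12 
 * q14    q7  q13 
 * q15    q7  q15 
(> = start, * = accepting)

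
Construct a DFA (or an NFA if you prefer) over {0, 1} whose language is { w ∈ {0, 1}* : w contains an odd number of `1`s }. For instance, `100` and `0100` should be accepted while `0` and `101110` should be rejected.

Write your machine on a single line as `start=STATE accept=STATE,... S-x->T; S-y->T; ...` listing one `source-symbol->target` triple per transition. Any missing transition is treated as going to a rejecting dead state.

start=q0; accept=q1; q0-0->q0; q0-1->q1; q1-0->q1; q1-1->q0

Keep the running count of `1`s modulo 2: each `1` advances along the cycle q0 → q1 → q0 while other symbols loop. Accept at q1.
With 2 states:
        0   1  
>  q0   q0  q1 
 * q1   q1  q0 
(> = start, * = accepting)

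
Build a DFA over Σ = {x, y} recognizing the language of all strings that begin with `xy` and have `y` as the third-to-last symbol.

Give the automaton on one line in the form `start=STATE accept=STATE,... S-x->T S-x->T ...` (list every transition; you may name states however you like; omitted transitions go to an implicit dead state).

Run two small machines in parallel and take their product. The first has 4 states tracking whether the input so far still matches the prefix `xy`; the second has 15 states tracking the last 3 symbols read. A product state is a pair (one from each), accepting exactly when both do.
A 23-state machine:
       x  y 
>  A   B  C 
   B   D  E 
   C   F  G 
   D   H  I 
   E   J  K 
   F   L  M 
   G   N  O 
   H   H  I 
   I   P  Q 
   J   R  S 
   K   T  U 
   L   H  I 
   M   P  Q 
   N   L  M 
   O   N  O 
   P   L  M 
   Q   N  O 
 * R   V  W 
 * S   J  K 
 * T   R  S 
 * U   T  U 
   V   V  W 
   W   J  K 
(> = start, * = accepting)

start=A accept=R,S,T,U A-x->B A-y->C B-x->D B-y->E C-x->F C-y->G D-x->H D-y->I E-x->J E-y->K F-x->L F-y->M G-x->N G-y->O H-x->H H-y->I I-x->P I-y->Q J-x->R J-y->S K-x->T K-y->U L-x->H L-y->I M-x->P M-y->Q N-x->L N-y->M O-x->N O-y->O P-x->L P-y->M Q-x->N Q-y->O R-x->V R-y->W S-x->J S-y->K T-x->R T-y->S U-x->T U-y->U V-x->V V-y->W W-x->J W-y->K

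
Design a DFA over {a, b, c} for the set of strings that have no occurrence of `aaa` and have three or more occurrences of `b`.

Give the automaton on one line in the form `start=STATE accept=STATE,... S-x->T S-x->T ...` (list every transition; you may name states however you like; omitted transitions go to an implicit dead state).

start=s0 accept=s9,s11,s12 s0-a->s1 s0-b->s2 s0-c->s0 s1-a->s3 s1-b->s2 s1-c->s0 s2-a->s4 s2-b->s5 s2-c->s2 s3-a->s6 s3-b->s2 s3-c->s0 s4-a->s7 s4-b->s5 s4-c->s2 s5-a->s8 s5-b->s9 s5-c->s5 s6-a->s6 s6-b->s6 s6-c->s6 s7-a->s6 s7-b->s5 s7-c->s2 s8-a->s10 s8-b->s9 s8-c->s5 s9-a->s11 s9-b->s9 s9-c->s9 s10-a->s6 s10-b->s9 s10-c->s5 s11-a->s12 s11-b->s9 s11-c->s9 s12-a->s6 s12-b->s9 s12-c->s9

Build one automaton per condition and run them in lockstep. One (4 states) tracks partial matches of the forbidden pattern `aaa`; the other (5 states) tracks the count of `b`s, saturating at 4. Each combined state is a pair, one component from each; accept when both components accept. Equivalent product states are then merged.
With 13 states:
          a    b    c  
>  s0     s1   s2   s0 
   s1     s3   s2   s0 
   s2     s4   s5   s2 
   s3     s6   s2   s0 
   s4     s7   s5   s2 
   s5     s8   s9   s5 
   s6     s6   s6   s6 
   s7     s6   s5   s2 
   s8    s10   s9   s5 
 * s9    s11   s9   s9 
   s10    s6   s9   s5 
 * s11   s12   s9   s9 
 * s12    s6   s9   s9 
(> = start, * = accepting)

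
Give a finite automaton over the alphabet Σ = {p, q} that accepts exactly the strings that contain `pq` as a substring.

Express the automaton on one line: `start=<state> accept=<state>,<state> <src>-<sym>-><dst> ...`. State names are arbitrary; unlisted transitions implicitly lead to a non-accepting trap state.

States A..B record the length of the longest prefix of `pq` that matches the current input suffix. Reaching C means `pq` has been seen, and we stay there forever. Accept from C.
3 states suffice.
       p  q 
>  A   B  A 
   B   B  C 
 * C   C  C 
(> = start, * = accepting)

start=A accept=C A-p->B A-q->A B-p->B B-q->C C-p->C C-q->C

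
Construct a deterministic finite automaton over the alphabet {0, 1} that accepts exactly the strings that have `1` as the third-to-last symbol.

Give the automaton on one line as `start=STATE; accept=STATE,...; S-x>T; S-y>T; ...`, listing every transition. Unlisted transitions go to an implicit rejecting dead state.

start=q0; accept=q11,q12,q13,q14; q0-0>q1; q0-1>q2; q1-0>q3; q1-1>q4; q2-0>q5; q2-1>q6; q3-0>q7; q3-1>q8; q4-0>q9; q4-1>q10; q5-0>q11; q5-1>q12; q6-0>q13; q6-1>q14; q7-0>q7; q7-1>q8; q8-0>q9; q8-1>q10; q9-0>q11; q9-1>q12; q10-0>q13; q10-1>q14; q11-0>q7; q11-1>q8; q12-0>q9; q12-1>q10; q13-0>q11; q13-1>q12; q14-0>q13; q14-1>q14

A DFA must remember the last 3 symbols (since which symbol is third-to-last isn't known until the input ends). Use one state per possible window of the last ≤3 symbols; accept from those whose window starts with `1`.
15 states suffice.
          0    1  
>  q0     q1   q2 
   q1     q3   q4 
   q2     q5   q6 
   q3     q7   q8 
   q4     q9  q10 
   q5    q11  q12 
   q6    q13  q14 
   q7     q7   q8 
   q8     q9  q10 
   q9    q11  q12 
   q10   q13  q14 
 * q11    q7   q8 
 * q12    q9  q10 
 * q13   q11  q12 
 * q14   q13  q14 
(> = start, * = accepting)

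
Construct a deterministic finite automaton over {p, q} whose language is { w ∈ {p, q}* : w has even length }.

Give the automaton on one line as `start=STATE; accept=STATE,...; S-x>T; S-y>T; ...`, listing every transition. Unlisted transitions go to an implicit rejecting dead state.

Count input length modulo 2: every symbol advances one step around the cycle s0 → s1 → s0. Accept at s0.
        p   q  
>* s0   s1  s1 
   s1   s0  s0 
(> = start, * = accepting)

start=s0; accept=s0; s0-p>s1; s0-q>s1; s1-p>s0; s1-q>s0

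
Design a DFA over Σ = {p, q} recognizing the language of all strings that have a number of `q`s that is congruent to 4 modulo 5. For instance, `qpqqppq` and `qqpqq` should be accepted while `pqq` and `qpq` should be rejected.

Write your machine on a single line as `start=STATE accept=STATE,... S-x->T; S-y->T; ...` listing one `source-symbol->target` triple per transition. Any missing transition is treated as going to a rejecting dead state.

Keep the running count of `q`s modulo 5: each `q` advances along the cycle S0 → S1 → S2 → S3 → S4 → S0 while other symbols loop. Accept at S4.
A 5-state machine:
        p   q  
>  S0   S0  S1 
   S1   S1  S2 
   S2   S2  S3 
   S3   S3  S4 
 * S4   S4  S0 
(> = start, * = accepting)

start=S0; accept=S4; S0-p->S0; S0-q->S1; S1-p->S1; S1-q->S2; S2-p->S2; S2-q->S3; S3-p->S3; S3-q->S4; S4-p->S4; S4-q->S0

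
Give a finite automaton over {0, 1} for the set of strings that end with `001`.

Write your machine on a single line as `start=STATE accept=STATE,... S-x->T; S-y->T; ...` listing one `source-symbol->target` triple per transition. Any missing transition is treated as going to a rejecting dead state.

start=q0; accept=q3; q0-0->q1; q0-1->q0; q1-0->q2; q1-1->q0; q2-0->q2; q2-1->q3; q3-0->q1; q3-1->q0

Remember how much of `001` the current input suffix matches. State q0 means no match yet; q1 means the last symbol is `0`; q2 means the last 2 symbols are `00`; q3 means the last 3 symbols are `001`. Only q3 accepts. On a mismatch, fall back to the longest proper suffix that is still a prefix of `001`.
A 4-state machine:
        0   1  
>  q0   q1  q0 
   q1   q2  q0 
   q2   q2  q3 
 * q3   q1  q0 
(> = start, * = accepting)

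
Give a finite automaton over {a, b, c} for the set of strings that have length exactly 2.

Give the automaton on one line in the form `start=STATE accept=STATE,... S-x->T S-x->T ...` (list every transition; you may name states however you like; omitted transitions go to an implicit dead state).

start=S0 accept=S2 S0-a->S1 S0-b->S1 S0-c->S1 S1-a->S2 S1-b->S2 S1-c->S2 S2-a->S3 S2-b->S3 S2-c->S3 S3-a->S3 S3-b->S3 S3-c->S3

Count input length up to 3: every symbol moves from S0 toward S3, which means 'more than 2' and absorbs. Accept from {S2}.
        a   b   c  
>  S0   S1  S1  S1 
   S1   S2  S2  S2 
 * S2   S3  S3  S3 
   S3   S3  S3  S3 
(> = start, * = accepting)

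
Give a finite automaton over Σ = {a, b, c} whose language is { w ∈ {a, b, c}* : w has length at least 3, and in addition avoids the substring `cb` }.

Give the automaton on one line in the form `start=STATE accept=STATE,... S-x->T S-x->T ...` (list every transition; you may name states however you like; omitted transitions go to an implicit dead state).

Build one automaton per condition and run them in lockstep. One (5 states) tracks the input length, saturating at 4; the other (3 states) tracks partial matches of the forbidden pattern `cb`. Each combined state is a pair, one component from each; accept when both components accept. After merging equivalent states the machine shrinks.
With 8 states:
        a   b   c  
>  S0   S1  S1  S2 
   S1   S3  S3  S4 
   S2   S3  S5  S4 
   S3   S6  S6  S7 
   S4   S6  S5  S7 
   S5   S5  S5  S5 
 * S6   S6  S6  S7 
 * S7   S6  S5  S7 
(> = start, * = accepting)

start=S0 accept=S6,S7 S0-a->S1 S0-b->S1 S0-c->S2 S1-a->S3 S1-b->S3 S1-c->S4 S2-a->S3 S2-b->S5 S2-c->S4 S3-a->S6 S3-b->S6 S3-c->S7 S4-a->S6 S4-b->S5 S4-c->S7 S5-a->S5 S5-b->S5 S5-c->S5 S6-a->S6 S6-b->S6 S6-c->S7 S7-a->S6 S7-b->S5 S7-c->S7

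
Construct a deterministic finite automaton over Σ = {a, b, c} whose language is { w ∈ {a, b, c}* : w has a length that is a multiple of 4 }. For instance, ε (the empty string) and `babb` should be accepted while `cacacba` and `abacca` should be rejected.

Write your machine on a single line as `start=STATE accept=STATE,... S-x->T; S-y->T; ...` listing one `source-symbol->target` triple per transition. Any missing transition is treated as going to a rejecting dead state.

Only the length mod 4 matters, so use a 4-cycle: from any state, every input symbol moves to the next state, wrapping q3 back to q0. Mark q0 accepting.
With 4 states:
        a   b   c  
>* q0   q1  q1  q1 
   q1   q2  q2  q2 
   q2   q3  q3  q3 
   q3   q0  q0  q0 
(> = start, * = accepting)

start=q0; accept=q0; q0-a->q1; q0-b->q1; q0-c->q1; q1-a->q2; q1-b->q2; q1-c->q2; q2-a->q3; q2-b->q3; q2-c->q3; q3-a->q0; q3-b->q0; q3-c->q0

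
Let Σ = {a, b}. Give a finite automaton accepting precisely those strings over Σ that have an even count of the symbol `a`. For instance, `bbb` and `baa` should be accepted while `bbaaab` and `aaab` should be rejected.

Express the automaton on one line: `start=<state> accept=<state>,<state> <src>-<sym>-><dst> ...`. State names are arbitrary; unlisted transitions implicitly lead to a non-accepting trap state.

Keep the running count of `a`s modulo 2: each `a` advances along the cycle S0 → S1 → S0 while other symbols loop. Accept at S0.
With 2 states:
        a   b  
>* S0   S1  S0 
   S1   S0  S1 
(> = start, * = accepting)

start=S0 accept=S0 S0-a->S1 S0-b->S0 S1-a->S0 S1-b->S1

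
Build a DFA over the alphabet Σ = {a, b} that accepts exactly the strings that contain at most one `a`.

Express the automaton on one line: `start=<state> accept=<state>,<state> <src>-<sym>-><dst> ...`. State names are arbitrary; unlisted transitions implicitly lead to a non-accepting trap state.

start=s0 accept=s0,s1 s0-a->s1 s0-b->s0 s1-a->s2 s1-b->s1 s2-a->s2 s2-b->s2

Count `a`s, saturating at 2: state s0 means no `a` yet, s1 means one `a` seen, s2 means more than one. Each `a` increments (capped at s2); other symbols loop. Accept from {s0, s1}.
3 states suffice.
        a   b  
>* s0   s1  s0 
 * s1   s2  s1 
   s2   s2  s2 
(> = start, * = accepting)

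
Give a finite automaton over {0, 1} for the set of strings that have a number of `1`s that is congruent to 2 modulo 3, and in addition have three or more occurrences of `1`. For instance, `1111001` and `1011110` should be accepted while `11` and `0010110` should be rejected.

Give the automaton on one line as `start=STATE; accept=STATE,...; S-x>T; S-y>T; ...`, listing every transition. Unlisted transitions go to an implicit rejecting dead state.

start=q0; accept=q5; q0-0>q0; q0-1>q1; q1-0>q1; q1-1>q2; q2-0>q2; q2-1>q3; q3-0>q3; q3-1>q4; q4-0>q4; q4-1>q5; q5-0>q5; q5-1>q6; q6-0>q6; q6-1>q4

Run two small machines in parallel and take their product. The first has 3 states tracking the count of `1`s modulo 3; the second has 5 states tracking the count of `1`s, saturating at 4. A product state is a pair (one from each), accepting exactly when both do.
        0   1  
>  q0   q0  q1 
   q1   q1  q2 
   q2   q2  q3 
   q3   q3  q4 
   q4   q4  q5 
 * q5   q5  q6 
   q6   q6  q4 
(> = start, * = accepting)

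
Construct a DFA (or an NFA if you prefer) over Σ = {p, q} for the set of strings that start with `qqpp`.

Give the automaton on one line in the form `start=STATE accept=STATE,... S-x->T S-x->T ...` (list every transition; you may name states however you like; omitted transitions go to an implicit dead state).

Walk along `qqpp` while the input agrees: from S0 take `q` to S1, and so on. Any deviation drops to the rejecting sink S5. Once S4 is reached the prefix is confirmed and every continuation is accepted.
6 states suffice.
        p   q  
>  S0   S5  S1 
   S1   S5  S2 
   S2   S3  S5 
   S3   S4  S5 
 * S4   S4  S4 
   S5   S5  S5 
(> = start, * = accepting)

start=S0 accept=S4 S0-p->S5 S0-q->S1 S1-p->S5 S1-q->S2 S2-p->S3 S2-q->S5 S3-p->S4 S3-q->S5 S4-p->S4 S4-q->S4 S5-p->S5 S5-q->S5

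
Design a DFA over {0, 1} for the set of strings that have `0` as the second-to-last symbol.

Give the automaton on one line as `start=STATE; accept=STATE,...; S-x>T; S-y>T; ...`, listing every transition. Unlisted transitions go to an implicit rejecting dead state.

A DFA must remember the last 2 symbols (since which symbol is second-to-last isn't known until the input ends). Use one state per possible window of the last ≤2 symbols; accept from those whose window starts with `0`.
A 7-state machine:
        0   1  
>  q0   q1  q2 
   q1   q3  q4 
   q2   q5  q6 
 * q3   q3  q4 
 * q4   q5  q6 
   q5   q3  q4 
   q6   q5  q6 
(> = start, * = accepting)

start=q0; accept=q3,q4; q0-0>q1; q0-1>q2; q1-0>q3; q1-1>q4; q2-0>q5; q2-1>q6; q3-0>q3; q3-1>q4; q4-0>q5; q4-1>q6; q5-0>q3; q5-1>q4; q6-0>q5; q6-1>q6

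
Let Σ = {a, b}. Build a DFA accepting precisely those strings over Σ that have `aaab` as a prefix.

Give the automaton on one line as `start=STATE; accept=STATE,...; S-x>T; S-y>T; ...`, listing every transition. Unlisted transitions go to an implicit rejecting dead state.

start=q0; accept=q4; q0-a>q1; q0-b>q5; q1-a>q2; q1-b>q5; q2-a>q3; q2-b>q5; q3-a>q5; q3-b>q4; q4-a>q4; q4-b>q4; q5-a>q5; q5-b>q5

Walk along `aaab` while the input agrees: from q0 take `a` to q1, and so on. Any deviation drops to the rejecting sink q5. Once q4 is reached the prefix is confirmed and every continuation is accepted.
        a   b  
>  q0   q1  q5 
   q1   q2  q5 
   q2   q3  q5 
   q3   q5  q4 
 * q4   q4  q4 
   q5   q5  q5 
(> = start, * = accepting)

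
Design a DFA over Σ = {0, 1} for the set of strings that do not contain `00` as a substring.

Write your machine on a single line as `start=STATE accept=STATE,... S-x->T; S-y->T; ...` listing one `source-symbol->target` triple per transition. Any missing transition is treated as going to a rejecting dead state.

start=s0; accept=s0,s1; s0-0->s1; s0-1->s0; s1-0->s2; s1-1->s0; s2-0->s2; s2-1->s2

Track partial matches of the forbidden pattern `00`. State s2 is a dead state reached once `00` has occurred; every other state accepts. s0 means no part of `00` is currently matched.
A 3-state machine:
        0   1  
>* s0   s1  s0 
 * s1   s2  s0 
   s2   s2  s2 
(> = start, * = accepting)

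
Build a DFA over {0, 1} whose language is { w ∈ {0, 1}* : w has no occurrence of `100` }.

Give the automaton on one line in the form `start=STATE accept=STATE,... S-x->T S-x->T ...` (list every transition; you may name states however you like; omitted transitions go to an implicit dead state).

This is the complement of 'contains `100`'. Use the same substring-matching states — S0 through S3 holding how much of `100` has just been matched — but flip the accepting set: everything except the trap S3 accepts.
A 4-state machine:
        0   1  
>* S0   S0  S1 
 * S1   S2  S1 
 * S2   S3  S1 
   S3   S3  S3 
(> = start, * = accepting)

start=S0 accept=S0,S1,S2 S0-0->S0 S0-1->S1 S1-0->S2 S1-1->S1 S2-0->S3 S2-1->S1 S3-0->S3 S3-1->S3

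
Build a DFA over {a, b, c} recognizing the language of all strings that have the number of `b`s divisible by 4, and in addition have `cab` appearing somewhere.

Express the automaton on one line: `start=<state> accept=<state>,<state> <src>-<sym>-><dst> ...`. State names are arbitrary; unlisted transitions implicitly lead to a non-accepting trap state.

start=q0 accept=q15 q0-a->q0 q0-b->q1 q0-c->q2 q1-a->q1 q1-b->q3 q1-c->q4 q2-a->q5 q2-b->q1 q2-c->q2 q3-a->q3 q3-b->q6 q3-c->q7 q4-a->q8 q4-b->q3 q4-c->q4 q5-a->q0 q5-b->q9 q5-c->q2 q6-a->q6 q6-b->q0 q6-c->q10 q7-a->q11 q7-b->q6 q7-c->q7 q8-a->q1 q8-b->q12 q8-c->q4 q9-a->q9 q9-b->q12 q9-c->q9 q10-a->q13 q10-b->q0 q10-c->q10 q11-a->q3 q11-b->q14 q11-c->q7 q12-a->q12 q12-b->q14 q12-c->q12 q13-a->q6 q13-b->q15 q13-c->q10 q14-a->q14 q14-b->q15 q14-c->q14 q15-a->q15 q15-b->q9 q15-c->q15

Run two small machines in parallel and take their product. The first has 4 states tracking the count of `b`s modulo 4; the second has 4 states tracking whether and how much of `cab` has been seen. A product state is a pair (one from each), accepting exactly when both do.
A 16-state machine:
          a    b    c  
>  q0     q0   q1   q2 
   q1     q1   q3   q4 
   q2     q5   q1   q2 
   q3     q3   q6   q7 
   q4     q8   q3   q4 
   q5     q0   q9   q2 
   q6     q6   q0  q10 
   q7    q11   q6   q7 
   q8     q1  q12   q4 
   q9     q9  q12   q9 
   q10   q13   q0  q10 
   q11    q3  q14   q7 
   q12   q12  q14  q12 
   q13    q6  q15  q10 
   q14   q14  q15  q14 
 * q15   q15   q9  q15 
(> = start, * = accepting)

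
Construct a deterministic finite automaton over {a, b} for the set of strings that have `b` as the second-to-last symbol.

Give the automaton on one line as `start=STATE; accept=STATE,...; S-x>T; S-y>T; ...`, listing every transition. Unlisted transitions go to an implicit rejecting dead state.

Because acceptance depends on a position counted from the end, the machine has to buffer the most recent 2 symbols. Make each state the string of the last up-to-2 symbols read; on input `x` shift the window left and append `x`. Accept when the buffered window has length 2 and begins with `b`.
With 7 states:
        a   b  
>  q0   q1  q2 
   q1   q3  q4 
   q2   q5  q6 
   q3   q3  q4 
   q4   q5  q6 
 * q5   q3  q4 
 * q6   q5  q6 
(> = start, * = accepting)

start=q0; accept=q5,q6; q0-a>q1; q0-b>q2; q1-a>q3; q1-b>q4; q2-a>q5; q2-b>q6; q3-a>q3; q3-b>q4; q4-a>q5; q4-b>q6; q5-a>q3; q5-b>q4; q6-a>q5; q6-b>q6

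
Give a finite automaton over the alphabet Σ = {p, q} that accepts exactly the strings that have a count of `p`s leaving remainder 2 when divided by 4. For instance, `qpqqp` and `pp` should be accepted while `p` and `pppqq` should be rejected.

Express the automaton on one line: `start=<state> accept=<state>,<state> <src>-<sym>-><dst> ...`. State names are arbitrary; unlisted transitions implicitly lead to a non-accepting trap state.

The only thing that matters is how many `p`s have appeared, reduced mod 4. Use one state per residue: A for 0, …, D for 3. Reading `p` moves to the next residue; anything else stays put. C is accepting.
With 4 states:
       p  q 
>  A   B  A 
   B   C  B 
 * C   D  C 
   D   A  D 
(> = start, * = accepting)

start=A accept=C A-p->B A-q->A B-p->C B-q->B C-p->D C-q->C D-p->A D-q->D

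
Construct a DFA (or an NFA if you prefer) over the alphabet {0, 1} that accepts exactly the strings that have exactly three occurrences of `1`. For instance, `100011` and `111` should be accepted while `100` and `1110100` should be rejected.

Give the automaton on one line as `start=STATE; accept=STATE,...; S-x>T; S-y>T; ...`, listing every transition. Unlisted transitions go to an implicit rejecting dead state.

Count `1`s, saturating at 4: states s0 through s3 mean 0 through 3 `1`s seen; s4 means more than 3. Each `1` increments (capped at s4); other symbols loop. Accept from {s3}.
5 states suffice.
        0   1  
>  s0   s0  s1 
   s1   s1  s2 
   s2   s2  s3 
 * s3   s3  s4 
   s4   s4  s4 
(> = start, * = accepting)

start=s0; accept=s3; s0-0>s0; s0-1>s1; s1-0>s1; s1-1>s2; s2-0>s2; s2-1>s3; s3-0>s3; s3-1>s4; s4-0>s4; s4-1>s4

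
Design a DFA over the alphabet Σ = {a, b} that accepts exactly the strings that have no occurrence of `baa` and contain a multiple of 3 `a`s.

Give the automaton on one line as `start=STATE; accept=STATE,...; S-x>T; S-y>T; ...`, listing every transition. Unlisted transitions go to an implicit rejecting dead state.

Run two small machines in parallel and take their product. The first has 4 states tracking partial matches of the forbidden pattern `baa`; the second has 3 states tracking the count of `a`s modulo 3. A product state is a pair (one from each), accepting exactly when both do.
With 12 states:
          a    b  
>* S0     S1   S2 
   S1     S3   S4 
 * S2     S5   S2 
   S3     S0   S6 
   S4     S7   S4 
   S5     S8   S4 
   S6     S9   S6 
   S7    S10   S6 
   S8    S10   S8 
 * S9    S11   S2 
   S10   S11  S10 
   S11    S8  S11 
(> = start, * = accepting)

start=S0; accept=S0,S2,S9; S0-a>S1; S0-b>S2; S1-a>S3; S1-b>S4; S2-a>S5; S2-b>S2; S3-a>S0; S3-b>S6; S4-a>S7; S4-b>S4; S5-a>S8; S5-b>S4; S6-a>S9; S6-b>S6; S7-a>S10; S7-b>S6; S8-a>S10; S8-b>S8; S9-a>S11; S9-b>S2; S10-a>S11; S10-b>S10; S11-a>S8; S11-b>S11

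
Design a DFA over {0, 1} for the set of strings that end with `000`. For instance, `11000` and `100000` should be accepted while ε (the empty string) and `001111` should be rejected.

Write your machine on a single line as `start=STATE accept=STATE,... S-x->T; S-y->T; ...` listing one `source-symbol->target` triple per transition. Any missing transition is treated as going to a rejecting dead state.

Remember how much of `000` the current input suffix matches. State s0 means no match yet; s1 means the last symbol is `0`; s2 means the last 2 symbols are `00`; s3 means the last 3 symbols are `000`. Only s3 accepts. On a mismatch, fall back to the longest proper suffix that is still a prefix of `000`.
With 4 states:
        0   1  
>  s0   s1  s0 
   s1   s2  s0 
   s2   s3  s0 
 * s3   s3  s0 
(> = start, * = accepting)

start=s0; accept=s3; s0-0->s1; s0-1->s0; s1-0->s2; s1-1->s0; s2-0->s3; s2-1->s0; s3-0->s3; s3-1->s0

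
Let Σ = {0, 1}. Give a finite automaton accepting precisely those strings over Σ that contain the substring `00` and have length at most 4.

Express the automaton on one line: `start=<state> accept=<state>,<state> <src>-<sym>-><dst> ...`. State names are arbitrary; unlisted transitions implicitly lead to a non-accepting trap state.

Run two small machines in parallel and take their product. One (3 states) tracks whether and how much of `00` has been seen; the other (6 states) tracks the input length, saturating at 5. Each combined state is a pair, one component from each; accept when both components accept. After merging equivalent states the machine shrinks.
        0   1  
>  q0   q1  q2 
   q1   q3  q4 
   q2   q5  q4 
 * q3   q6  q6 
   q4   q7  q8 
   q5   q6  q8 
 * q6   q9  q9 
   q7   q9  q8 
   q8   q8  q8 
 * q9   q8  q8 
(> = start, * = accepting)

start=q0 accept=q3,q6,q9 q0-0->q1 q0-1->q2 q1-0->q3 q1-1->q4 q2-0->q5 q2-1->q4 q3-0->q6 q3-1->q6 q4-0->q7 q4-1->q8 q5-0->q6 q5-1->q8 q6-0->q9 q6-1->q9 q7-0->q9 q7-1->q8 q8-0->q8 q8-1->q8 q9-0->q8 q9-1->q8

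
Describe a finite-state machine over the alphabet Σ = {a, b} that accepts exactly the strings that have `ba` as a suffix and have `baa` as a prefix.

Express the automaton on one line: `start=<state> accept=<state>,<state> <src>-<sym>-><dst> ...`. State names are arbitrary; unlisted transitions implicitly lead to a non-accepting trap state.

Build one automaton per condition and run them in lockstep. The first has 3 states tracking how much of the suffix `ba` has currently been matched; the second has 5 states tracking whether the input so far still matches the prefix `baa`. A product state is a pair (one from each), accepting exactly when both do.
With 9 states:
        a   b  
>  S0   S1  S2 
   S1   S1  S3 
   S2   S4  S3 
   S3   S5  S3 
   S4   S6  S3 
   S5   S1  S3 
   S6   S6  S7 
   S7   S8  S7 
 * S8   S6  S7 
(> = start, * = accepting)

start=S0 accept=S8 S0-a->S1 S0-b->S2 S1-a->S1 S1-b->S3 S2-a->S4 S2-b->S3 S3-a->S5 S3-b->S3 S4-a->S6 S4-b->S3 S5-a->S1 S5-b->S3 S6-a->S6 S6-b->S7 S7-a->S8 S7-b->S7 S8-a->S6 S8-b->S7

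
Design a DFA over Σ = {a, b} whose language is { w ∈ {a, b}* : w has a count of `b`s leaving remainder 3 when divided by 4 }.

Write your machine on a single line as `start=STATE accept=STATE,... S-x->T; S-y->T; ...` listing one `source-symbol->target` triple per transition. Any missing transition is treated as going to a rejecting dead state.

start=q0; accept=q3; q0-a->q0; q0-b->q1; q1-a->q1; q1-b->q2; q2-a->q2; q2-b->q3; q3-a->q3; q3-b->q0

Keep the running count of `b`s modulo 4: each `b` advances along the cycle q0 → q1 → q2 → q3 → q0 while other symbols loop. Accept at q3.
4 states suffice.
        a   b  
>  q0   q0  q1 
   q1   q1  q2 
   q2   q2  q3 
 * q3   q3  q0 
(> = start, * = accepting)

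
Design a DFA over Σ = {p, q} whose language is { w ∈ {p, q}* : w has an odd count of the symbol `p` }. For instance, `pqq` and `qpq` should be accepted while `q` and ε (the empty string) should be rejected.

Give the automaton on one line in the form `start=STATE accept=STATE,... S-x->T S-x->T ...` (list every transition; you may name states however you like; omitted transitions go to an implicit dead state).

start=S0 accept=S1 S0-p->S1 S0-q->S0 S1-p->S0 S1-q->S1

The only thing that matters is how many `p`s have appeared, reduced mod 2. Use one state per residue: S0 for 0, …, S1 for 1. Reading `p` moves to the next residue; anything else stays put. S1 is accepting.
2 states suffice.
        p   q  
>  S0   S1  S0 
 * S1   S0  S1 
(> = start, * = accepting)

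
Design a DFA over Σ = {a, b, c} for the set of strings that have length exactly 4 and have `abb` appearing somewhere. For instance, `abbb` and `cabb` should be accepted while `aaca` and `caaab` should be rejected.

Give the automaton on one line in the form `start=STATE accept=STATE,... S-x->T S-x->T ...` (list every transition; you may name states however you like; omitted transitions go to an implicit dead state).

start=s0 accept=s8 s0-a->s1 s0-b->s2 s0-c->s2 s1-a->s3 s1-b->s4 s1-c->s5 s2-a->s3 s2-b->s5 s2-c->s5 s3-a->s5 s3-b->s6 s3-c->s5 s4-a->s5 s4-b->s7 s4-c->s5 s5-a->s5 s5-b->s5 s5-c->s5 s6-a->s5 s6-b->s8 s6-c->s5 s7-a->s8 s7-b->s8 s7-c->s8 s8-a->s5 s8-b->s5 s8-c->s5

Build one automaton per condition and run them in lockstep. One (6 states) tracks the input length, saturating at 5; the other (4 states) tracks whether and how much of `abb` has been seen. Each combined state is a pair, one component from each; accept when both components accept. After merging equivalent states the machine shrinks.
A 9-state machine:
        a   b   c  
>  s0   s1  s2  s2 
   s1   s3  s4  s5 
   s2   s3  s5  s5 
   s3   s5  s6  s5 
   s4   s5  s7  s5 
   s5   s5  s5  s5 
   s6   s5  s8  s5 
   s7   s8  s8  s8 
 * s8   s5  s5  s5 
(> = start, * = accepting)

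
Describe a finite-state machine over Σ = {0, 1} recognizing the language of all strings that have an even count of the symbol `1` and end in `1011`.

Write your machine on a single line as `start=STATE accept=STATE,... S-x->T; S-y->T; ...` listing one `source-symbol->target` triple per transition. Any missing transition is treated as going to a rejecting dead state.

Build one automaton per condition and run them in lockstep. The first has 2 states tracking the count of `1`s modulo 2; the second has 5 states tracking how much of the suffix `1011` has currently been matched. A product state is a pair (one from each), accepting exactly when both do.
A 10-state machine:
        0   1  
>  S0   S0  S1 
   S1   S2  S3 
   S2   S4  S5 
   S3   S6  S1 
   S4   S4  S3 
   S5   S6  S7 
   S6   S0  S8 
   S7   S2  S3 
   S8   S2  S9 
 * S9   S6  S1 
(> = start, * = accepting)

start=S0; accept=S9; S0-0->S0; S0-1->S1; S1-0->S2; S1-1->S3; S2-0->S4; S2-1->S5; S3-0->S6; S3-1->S1; S4-0->S4; S4-1->S3; S5-0->S6; S5-1->S7; S6-0->S0; S6-1->S8; S7-0->S2; S7-1->S3; S8-0->S2; S8-1->S9; S9-0->S6; S9-1->S1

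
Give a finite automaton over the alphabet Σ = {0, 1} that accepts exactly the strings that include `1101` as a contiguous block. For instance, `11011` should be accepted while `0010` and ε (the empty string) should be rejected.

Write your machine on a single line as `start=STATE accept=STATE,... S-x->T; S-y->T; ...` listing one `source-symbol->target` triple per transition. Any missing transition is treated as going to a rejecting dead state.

Track how much of `1101` has been matched so far: state A is no progress, E is the absorbing accept state reached once `1101` has occurred. Intermediate states record partial matches; on a mismatch, fall back to the longest reusable overlap.
       0  1 
>  A   A  B 
   B   A  C 
   C   D  C 
   D   A  E 
 * E   E  E 
(> = start, * = accepting)

start=A; accept=E; A-0->A; A-1->B; B-0->A; B-1->C; C-0->D; C-1->C; D-0->A; D-1->E; E-0->E; E-1->E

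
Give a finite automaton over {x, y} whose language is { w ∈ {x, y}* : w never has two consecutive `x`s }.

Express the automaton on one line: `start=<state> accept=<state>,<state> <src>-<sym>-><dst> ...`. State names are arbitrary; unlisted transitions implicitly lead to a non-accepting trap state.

Track partial matches of the forbidden pattern `xx`. State S2 is a dead state reached once `xx` has occurred; every other state accepts. S0 means no part of `xx` is currently matched.
With 3 states:
        x   y  
>* S0   S1  S0 
 * S1   S2  S0 
   S2   S2  S2 
(> = start, * = accepting)

start=S0 accept=S0,S1 S0-x->S1 S0-y->S0 S1-x->S2 S1-y->S0 S2-x->S2 S2-y->S2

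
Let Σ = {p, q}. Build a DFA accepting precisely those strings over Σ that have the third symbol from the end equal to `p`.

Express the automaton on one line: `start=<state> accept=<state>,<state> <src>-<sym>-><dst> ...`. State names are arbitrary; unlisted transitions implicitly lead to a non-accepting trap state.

A DFA must remember the last 3 symbols (since which symbol is third-to-last isn't known until the input ends). Use one state per possible window of the last ≤3 symbols; accept from those whose window starts with `p`.
          p    q  
>  s0     s1   s2 
   s1     s3   s4 
   s2     s5   s6 
   s3     s7   s8 
   s4     s9  s10 
   s5    s11  s12 
   s6    s13  s14 
 * s7     s7   s8 
 * s8     s9  s10 
 * s9    s11  s12 
 * s10   s13  s14 
   s11    s7   s8 
   s12    s9  s10 
   s13   s11  s12 
   s14   s13  s14 
(> = start, * = accepting)

start=s0 accept=s7,s8,s9,s10 s0-p->s1 s0-q->s2 s1-p->s3 s1-q->s4 s2-p->s5 s2-q->s6 s3-p->s7 s3-q->s8 s4-p->s9 s4-q->s10 s5-p->s11 s5-q->s12 s6-p->s13 s6-q->s14 s7-p->s7 s7-q->s8 s8-p->s9 s8-q->s10 s9-p->s11 s9-q->s12 s10-p->s13 s10-q->s14 s11-p->s7 s11-q->s8 s12-p->s9 s12-q->s10 s13-p->s11 s13-q->s12 s14-p->s13 s14-q->s14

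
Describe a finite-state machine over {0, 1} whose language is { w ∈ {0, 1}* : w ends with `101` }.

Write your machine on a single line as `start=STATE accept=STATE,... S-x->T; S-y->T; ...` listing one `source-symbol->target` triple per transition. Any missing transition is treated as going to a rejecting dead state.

start=q0; accept=q3; q0-0->q0; q0-1->q1; q1-0->q2; q1-1->q1; q2-0->q0; q2-1->q3; q3-0->q2; q3-1->q1

Let each state record the length of the longest suffix of the input read so far that is also a prefix of `101`. q1 means the last symbol is `1`; q2 means the last 2 symbols are `10`; q3 means the last 3 symbols are `101`. Accept only at q3, where the string currently ends in `101`.
A 4-state machine:
        0   1  
>  q0   q0  q1 
   q1   q2  q1 
   q2   q0  q3 
 * q3   q2  q1 
(> = start, * = accepting)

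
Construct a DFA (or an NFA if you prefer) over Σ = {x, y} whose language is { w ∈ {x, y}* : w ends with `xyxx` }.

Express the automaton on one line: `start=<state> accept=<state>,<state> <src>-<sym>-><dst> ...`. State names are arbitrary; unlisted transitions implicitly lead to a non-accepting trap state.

start=q0 accept=q4 q0-x->q1 q0-y->q0 q1-x->q1 q1-y->q2 q2-x->q3 q2-y->q0 q3-x->q4 q3-y->q2 q4-x->q1 q4-y->q2

Let each state record the length of the longest suffix of the input read so far that is also a prefix of `xyxx`. q1 means the last symbol is `x`; q2 means the last 2 symbols are `xy`; q3 means the last 3 symbols are `xyx`; q4 means the last 4 symbols are `xyxx`. Accept only at q4, where the string currently ends in `xyxx`.
With 5 states:
        x   y  
>  q0   q1  q0 
   q1   q1  q2 
   q2   q3  q0 
   q3   q4  q2 
 * q4   q1  q2 
(> = start, * = accepting)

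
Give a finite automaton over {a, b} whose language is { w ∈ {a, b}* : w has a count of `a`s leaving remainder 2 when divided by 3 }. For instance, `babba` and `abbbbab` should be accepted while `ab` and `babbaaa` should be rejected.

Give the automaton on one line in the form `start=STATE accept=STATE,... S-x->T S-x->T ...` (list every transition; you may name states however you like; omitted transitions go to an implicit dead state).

The only thing that matters is how many `a`s have appeared, reduced mod 3. Use one state per residue: s0 for 0, …, s2 for 2. Reading `a` moves to the next residue; anything else stays put. s2 is accepting.
        a   b  
>  s0   s1  s0 
   s1   s2  s1 
 * s2   s0  s2 
(> = start, * = accepting)

start=s0 accept=s2 s0-a->s1 s0-b->s0 s1-a->s2 s1-b->s1 s2-a->s0 s2-b->s2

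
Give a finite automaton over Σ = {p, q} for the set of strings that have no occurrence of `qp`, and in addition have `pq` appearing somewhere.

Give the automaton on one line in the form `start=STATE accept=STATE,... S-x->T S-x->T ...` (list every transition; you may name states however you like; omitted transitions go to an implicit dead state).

Run two small machines in parallel and take their product. One (3 states) tracks partial matches of the forbidden pattern `qp`; the other (3 states) tracks whether and how much of `pq` has been seen. Each combined state is a pair, one component from each; accept when both components accept. After merging equivalent states the machine shrinks.
With 4 states:
        p   q  
>  s0   s1  s2 
   s1   s1  s3 
   s2   s2  s2 
 * s3   s2  s3 
(> = start, * = accepting)

start=s0 accept=s3 s0-p->s1 s0-q->s2 s1-p->s1 s1-q->s3 s2-p->s2 s2-q->s2 s3-p->s2 s3-q->s3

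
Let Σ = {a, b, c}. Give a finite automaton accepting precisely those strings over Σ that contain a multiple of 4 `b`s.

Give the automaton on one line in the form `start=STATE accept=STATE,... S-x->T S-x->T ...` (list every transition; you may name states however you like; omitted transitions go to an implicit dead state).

Keep the running count of `b`s modulo 4: each `b` advances along the cycle s0 → s1 → s2 → s3 → s0 while other symbols loop. Accept at s0.
        a   b   c  
>* s0   s0  s1  s0 
   s1   s1  s2  s1 
   s2   s2  s3  s2 
   s3   s3  s0  s3 
(> = start, * = accepting)

start=s0 accept=s0 s0-a->s0 s0-b->s1 s0-c->s0 s1-a->s1 s1-b->s2 s1-c->s1 s2-a->s2 s2-b->s3 s2-c->s2 s3-a->s3 s3-b->s0 s3-c->s3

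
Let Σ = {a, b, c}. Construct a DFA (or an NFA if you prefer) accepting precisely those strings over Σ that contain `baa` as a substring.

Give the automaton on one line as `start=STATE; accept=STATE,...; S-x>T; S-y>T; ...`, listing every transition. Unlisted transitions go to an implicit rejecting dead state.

States q0..q2 record the length of the longest prefix of `baa` that matches the current input suffix. Reaching q3 means `baa` has been seen, and we stay there forever. Accept from q3.
4 states suffice.
        a   b   c  
>  q0   q0  q1  q0 
   q1   q2  q1  q0 
   q2   q3  q1  q0 
 * q3   q3  q3  q3 
(> = start, * = accepting)

start=q0; accept=q3; q0-a>q0; q0-b>q1; q0-c>q0; q1-a>q2; q1-b>q1; q1-c>q0; q2-a>q3; q2-b>q1; q2-c>q0; q3-a>q3; q3-b>q3; q3-c>q3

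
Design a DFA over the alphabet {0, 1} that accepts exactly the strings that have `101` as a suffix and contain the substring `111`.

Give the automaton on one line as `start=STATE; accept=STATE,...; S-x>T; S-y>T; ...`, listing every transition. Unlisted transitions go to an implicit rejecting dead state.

Build one automaton per condition and run them in lockstep. One (4 states) tracks how much of the suffix `101` has currently been matched; the other (4 states) tracks whether and how much of `111` has been seen. Each combined state is a pair, one component from each; accept when both components accept.
A 9-state machine:
        0   1  
>  q0   q0  q1 
   q1   q2  q3 
   q2   q0  q4 
   q3   q2  q5 
   q4   q2  q3 
   q5   q6  q5 
   q6   q7  q8 
   q7   q7  q5 
 * q8   q6  q5 
(> = start, * = accepting)

start=q0; accept=q8; q0-0>q0; q0-1>q1; q1-0>q2; q1-1>q3; q2-0>q0; q2-1>q4; q3-0>q2; q3-1>q5; q4-0>q2; q4-1>q3; q5-0>q6; q5-1>q5; q6-0>q7; q6-1>q8; q7-0>q7; q7-1>q5; q8-0>q6; q8-1>q5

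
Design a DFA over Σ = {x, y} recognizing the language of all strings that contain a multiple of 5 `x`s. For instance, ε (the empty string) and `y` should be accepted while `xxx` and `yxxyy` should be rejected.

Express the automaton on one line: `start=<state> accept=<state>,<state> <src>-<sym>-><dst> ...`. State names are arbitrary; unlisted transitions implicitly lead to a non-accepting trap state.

start=A accept=A A-x->B A-y->A B-x->C B-y->B C-x->D C-y->C D-x->E D-y->D E-x->A E-y->E

The only thing that matters is how many `x`s have appeared, reduced mod 5. Use one state per residue: A for 0, …, E for 4. Reading `x` moves to the next residue; anything else stays put. A is accepting.
5 states suffice.
       x  y 
>* A   B  A 
   B   C  B 
   C   D  C 
   D   E  D 
   E   A  E 
(> = start, * = accepting)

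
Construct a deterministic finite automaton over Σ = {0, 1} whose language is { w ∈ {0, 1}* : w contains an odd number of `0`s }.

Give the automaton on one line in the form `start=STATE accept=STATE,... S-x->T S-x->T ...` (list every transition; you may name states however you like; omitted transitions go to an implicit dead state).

start=S0 accept=S1 S0-0->S1 S0-1->S0 S1-0->S0 S1-1->S1

The only thing that matters is how many `0`s have appeared, reduced mod 2. Use one state per residue: S0 for 0, …, S1 for 1. Reading `0` moves to the next residue; anything else stays put. S1 is accepting.
A 2-state machine:
        0   1  
>  S0   S1  S0 
 * S1   S0  S1 
(> = start, * = accepting)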